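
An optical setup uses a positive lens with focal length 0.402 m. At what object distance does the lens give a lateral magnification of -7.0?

0.459 m

m = −d_i/d_o ⇒ d_i = −m·d_o.
1/f = 1/d_o + 1/d_i = 1/d_o − 1/(m·d_o) = (1 − 1/m)/d_o, so d_o = f(1 − 1/m) = (0.4020)(1 − 1/(-7.0)) = 0.459 m.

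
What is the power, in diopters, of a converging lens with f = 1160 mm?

P = +0.862 D

f = 116 cm = 1.16 m.
P = 1/f = 1/(1.16 m) = +0.862 D.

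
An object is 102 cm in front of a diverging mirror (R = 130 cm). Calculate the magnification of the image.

m = +0.389

f = R/2 = 130/2 = 65.00 cm; for a diverging mirror, f = -65.00 cm.
1/d_i = 1/f − 1/d_o = 1/(-65.00) − 1/(102) = -0.02519, so d_i = -39.70 cm.
m = −d_i/d_o = −(-39.70)/(102) = +0.389.
The image is virtual, upright and reduced, behind the mirror.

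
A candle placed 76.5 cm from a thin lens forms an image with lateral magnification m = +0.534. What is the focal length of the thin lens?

f = -87.7 cm (diverging)

m = −d_i/d_o ⇒ d_i = −m·d_o = −(+0.534)·(76.5) = -40.85 cm.
1/f = 1/d_o + 1/d_i = 1/(76.5) + 1/(-40.85) = -0.01141, so f = -87.7 cm.
Since f is negative, the thin lens is diverging.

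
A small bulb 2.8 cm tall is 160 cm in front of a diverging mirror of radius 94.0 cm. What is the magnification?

m = +0.227

f = R/2 = 94.0/2 = 47.00 cm; for a diverging mirror, f = -47.00 cm.
1/d_i = 1/f − 1/d_o = 1/(-47.00) − 1/(160) = -0.02753, so d_i = -36.33 cm.
m = −d_i/d_o = −(-36.33)/(160) = +0.227.
The image is virtual, upright and reduced, behind the mirror.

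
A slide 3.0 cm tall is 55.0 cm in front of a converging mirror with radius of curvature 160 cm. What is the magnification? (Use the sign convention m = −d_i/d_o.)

f = R/2 = 160/2 = 80.00 cm.
1/d_i = 1/f − 1/d_o = 1/(80.00) − 1/(55.0) = -0.005682, so d_i = -176.0 cm.
m = −d_i/d_o = −(-176.0)/(55.0) = +3.20.
The image is virtual, upright and enlarged, behind the mirror.

m = +3.20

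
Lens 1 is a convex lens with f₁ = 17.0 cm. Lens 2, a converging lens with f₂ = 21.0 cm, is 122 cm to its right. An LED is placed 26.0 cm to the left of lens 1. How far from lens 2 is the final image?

29.5 cm

Lens 1: 1/d_i1 = 1/f₁ − 1/d_o1 = 1/(17.0) − 1/(26.0) = 0.02036, so d_i1 = 49.11 cm.
The intermediate image is 49.11 cm to the right of lens 1, which is 122 − (49.11) = 72.89 cm to the left of lens 2, so d_o2 = +72.89 cm.
Lens 2: 1/d_i2 = 1/f₂ − 1/d_o2 = 1/(21.0) − 1/(72.89) = 0.03390, so d_i2 = 29.5 cm.
The final image is real, 29.5 cm to the right of lens 2 (overall magnification ≈ 0.76).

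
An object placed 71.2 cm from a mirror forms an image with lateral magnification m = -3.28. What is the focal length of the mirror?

f = 54.6 cm (concave)

m = −d_i/d_o ⇒ d_i = −m·d_o = −(-3.28)·(71.2) = 233.5 cm.
1/f = 1/d_o + 1/d_i = 1/(71.2) + 1/(233.5) = 0.01833, so f = 54.6 cm.
Since f is positive, the mirror is concave.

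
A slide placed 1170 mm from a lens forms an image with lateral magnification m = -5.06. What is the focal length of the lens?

m = −d_i/d_o ⇒ d_i = −m·d_o = −(-5.06)·(1170) = 5920 mm.
1/f = 1/d_o + 1/d_i = 1/(1170) + 1/(5920) = 0.001024, so f = 977 mm.
Since f is positive, the lens is converging.

f = 977 mm (converging)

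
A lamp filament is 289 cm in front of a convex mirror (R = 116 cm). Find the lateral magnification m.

m = +0.167

f = R/2 = 116/2 = 58.00 cm; for a convex mirror, f = -58.00 cm.
1/d_i = 1/f − 1/d_o = 1/(-58.00) − 1/(289) = -0.02070, so d_i = -48.31 cm.
m = −d_i/d_o = −(-48.31)/(289) = +0.167.
The image is virtual, upright and reduced, behind the mirror.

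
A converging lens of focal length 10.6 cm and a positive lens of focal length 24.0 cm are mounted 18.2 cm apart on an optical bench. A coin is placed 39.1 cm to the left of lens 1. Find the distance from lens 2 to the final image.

4.32 cm

Lens 1: 1/d_i1 = 1/f₁ − 1/d_o1 = 1/(10.6) − 1/(39.1) = 0.06876, so d_i1 = 14.54 cm.
The intermediate image is 14.54 cm to the right of lens 1, which is 18.2 − (14.54) = 3.660 cm to the left of lens 2, so d_o2 = +3.660 cm.
Lens 2: 1/d_i2 = 1/f₂ − 1/d_o2 = 1/(24.0) − 1/(3.660) = -0.2316, so d_i2 = -4.32 cm.
The final image is virtual, 4.32 cm to the left of lens 2 (overall magnification ≈ -0.44).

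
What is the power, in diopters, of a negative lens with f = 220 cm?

P = -0.455 D

For a negative lens, f = −220 cm.
f = -220 cm = -2.20 m.
P = 1/f = 1/(-2.20 m) = -0.455 D.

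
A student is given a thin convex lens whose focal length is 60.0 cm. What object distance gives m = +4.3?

46.0 cm

m = −d_i/d_o ⇒ d_i = −m·d_o.
1/f = 1/d_o + 1/d_i = 1/d_o − 1/(m·d_o) = (1 − 1/m)/d_o, so d_o = f(1 − 1/m) = (60.00)(1 − 1/(+4.3)) = 46.0 cm.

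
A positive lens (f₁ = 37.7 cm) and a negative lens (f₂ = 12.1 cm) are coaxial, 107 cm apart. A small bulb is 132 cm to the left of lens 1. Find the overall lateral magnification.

Lens 1: 1/d_i1 = 1/(37.7) − 1/(132) = 0.01895, so d_i1 = 52.77 cm; m₁ = −d_i1/d_o1 = -0.3998.
d_o2 = 107 − (52.77) = 54.23 cm.
f₂ = −12.1 cm (diverging).
Lens 2: 1/d_i2 = 1/(-12.1) − 1/(54.23) = -0.1011, so d_i2 = -9.893 cm; m₂ = −d_i2/d_o2 = +0.1824.
m = m₁·m₂ = (-0.3998)(+0.1824) = -0.0729.

m = -0.0729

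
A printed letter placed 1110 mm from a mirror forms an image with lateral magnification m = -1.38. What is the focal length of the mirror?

f = 644 mm (concave)

m = −d_i/d_o ⇒ d_i = −m·d_o = −(-1.38)·(1110) = 1532 mm.
1/f = 1/d_o + 1/d_i = 1/(1110) + 1/(1532) = 0.001554, so f = 644 mm.
Since f is positive, the mirror is concave.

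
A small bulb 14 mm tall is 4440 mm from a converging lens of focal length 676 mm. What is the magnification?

1/d_i = 1/f − 1/d_o = 1/(676.0) − 1/(4440) = 0.001254, so d_i = 797.4 mm.
m = −d_i/d_o = −(797.4)/(4440) = -0.180.
The image is real, inverted and reduced, on the far side of the lens.

m = -0.180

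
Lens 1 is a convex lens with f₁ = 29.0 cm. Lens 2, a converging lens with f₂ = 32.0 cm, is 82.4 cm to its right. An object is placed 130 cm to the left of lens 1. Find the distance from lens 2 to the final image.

110 cm

Lens 1: 1/d_i1 = 1/f₁ − 1/d_o1 = 1/(29.0) − 1/(130) = 0.02679, so d_i1 = 37.33 cm.
The intermediate image is 37.33 cm to the right of lens 1, which is 82.4 − (37.33) = 45.07 cm to the left of lens 2, so d_o2 = +45.07 cm.
Lens 2: 1/d_i2 = 1/f₂ − 1/d_o2 = 1/(32.0) − 1/(45.07) = 0.009062, so d_i2 = 110 cm.
The final image is real, 110 cm to the right of lens 2 (overall magnification ≈ 0.70).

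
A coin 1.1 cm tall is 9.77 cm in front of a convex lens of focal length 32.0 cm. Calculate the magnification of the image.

1/d_i = 1/f − 1/d_o = 1/(32.00) − 1/(9.77) = -0.07110, so d_i = -14.06 cm.
m = −d_i/d_o = −(-14.06)/(9.77) = +1.44.
The image is virtual, upright and enlarged, on the same side as the object.

m = +1.44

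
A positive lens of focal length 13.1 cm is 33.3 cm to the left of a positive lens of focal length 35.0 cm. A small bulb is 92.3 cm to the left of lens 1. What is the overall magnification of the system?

m = -0.341

Lens 1: 1/d_i1 = 1/(13.1) − 1/(92.3) = 0.06550, so d_i1 = 15.27 cm; m₁ = −d_i1/d_o1 = -0.1654.
d_o2 = 33.3 − (15.27) = 18.03 cm.
Lens 2: 1/d_i2 = 1/(35.0) − 1/(18.03) = -0.02689, so d_i2 = -37.19 cm; m₂ = −d_i2/d_o2 = +2.062.
m = m₁·m₂ = (-0.1654)(+2.062) = -0.341.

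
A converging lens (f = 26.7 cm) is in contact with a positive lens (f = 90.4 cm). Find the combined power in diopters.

P₁ = 1/f₁ = 1/(0.267 m) = +3.745 D; P₂ = 1/f₂ = 1/(0.904 m) = +1.106 D.
For thin lenses in contact, P = P₁ + P₂ = (+3.745) + (+1.106) = +4.85 D.

P = +4.85 D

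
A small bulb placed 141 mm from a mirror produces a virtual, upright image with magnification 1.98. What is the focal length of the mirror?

m = −d_i/d_o ⇒ d_i = −m·d_o = −(+1.98)·(141) = -279.2 mm.
1/f = 1/d_o + 1/d_i = 1/(141) + 1/(-279.2) = 0.003511, so f = 285 mm.
Since f is positive, the mirror is concave.

f = 285 mm (concave)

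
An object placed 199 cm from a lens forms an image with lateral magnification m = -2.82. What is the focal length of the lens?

f = 147 cm (converging)

m = −d_i/d_o ⇒ d_i = −m·d_o = −(-2.82)·(199) = 561.2 cm.
1/f = 1/d_o + 1/d_i = 1/(199) + 1/(561.2) = 0.006807, so f = 147 cm.
Since f is positive, the lens is converging.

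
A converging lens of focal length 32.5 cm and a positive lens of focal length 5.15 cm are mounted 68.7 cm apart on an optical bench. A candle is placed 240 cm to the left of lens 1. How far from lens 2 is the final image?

Lens 1: 1/d_i1 = 1/f₁ − 1/d_o1 = 1/(32.5) − 1/(240) = 0.02660, so d_i1 = 37.59 cm.
The intermediate image is 37.59 cm to the right of lens 1, which is 68.7 − (37.59) = 31.11 cm to the left of lens 2, so d_o2 = +31.11 cm.
Lens 2: 1/d_i2 = 1/f₂ − 1/d_o2 = 1/(5.15) − 1/(31.11) = 0.1620, so d_i2 = 6.17 cm.
The final image is real, 6.17 cm to the right of lens 2 (overall magnification ≈ 0.031).

6.17 cm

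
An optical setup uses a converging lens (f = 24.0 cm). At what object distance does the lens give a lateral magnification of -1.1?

m = −d_i/d_o ⇒ d_i = −m·d_o.
1/f = 1/d_o + 1/d_i = 1/d_o − 1/(m·d_o) = (1 − 1/m)/d_o, so d_o = f(1 − 1/m) = (24.00)(1 − 1/(-1.1)) = 45.8 cm.

45.8 cm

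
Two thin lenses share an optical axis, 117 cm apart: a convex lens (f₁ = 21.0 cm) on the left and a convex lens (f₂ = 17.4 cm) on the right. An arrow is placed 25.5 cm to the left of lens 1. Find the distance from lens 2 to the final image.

Lens 1: 1/d_i1 = 1/f₁ − 1/d_o1 = 1/(21.0) − 1/(25.5) = 0.008403, so d_i1 = 119.0 cm.
The intermediate image is 119.0 cm to the right of lens 1, which lies 2.000 cm to the right of lens 2 — a virtual object — so d_o2 = −2.000 cm.
Lens 2: 1/d_i2 = 1/f₂ − 1/d_o2 = 1/(17.4) − 1/(-2.000) = 0.5575, so d_i2 = 1.79 cm.
The final image is real, 1.79 cm to the right of lens 2 (overall magnification ≈ -4.2).

1.79 cm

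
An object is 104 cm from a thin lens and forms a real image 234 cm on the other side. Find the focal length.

f = 72.0 cm (converging)

Real image ⇒ d_i = +234 cm.
1/f = 1/d_o + 1/d_i = 1/(104) + 1/(234) = 0.01389, so f = 72.0 cm.
Since f is positive, the thin lens is converging.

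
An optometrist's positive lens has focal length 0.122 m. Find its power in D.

P = 1/f = 1/(0.122 m) = +8.20 D.

P = +8.20 D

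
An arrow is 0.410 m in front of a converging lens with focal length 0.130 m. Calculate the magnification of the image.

m = -0.464

1/d_i = 1/f − 1/d_o = 1/(0.1300) − 1/(0.410) = 5.253, so d_i = 0.1904 m.
m = −d_i/d_o = −(0.1904)/(0.410) = -0.464.
The image is real, inverted and reduced, on the far side of the lens.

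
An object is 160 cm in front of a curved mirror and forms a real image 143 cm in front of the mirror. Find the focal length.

f = 75.5 cm (concave)

Real image ⇒ d_i = +143 cm.
1/f = 1/d_o + 1/d_i = 1/(160) + 1/(143) = 0.01324, so f = 75.5 cm.
Since f is positive, the curved mirror is concave.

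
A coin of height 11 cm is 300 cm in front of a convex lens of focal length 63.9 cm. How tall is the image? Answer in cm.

1/d_i = 1/f − 1/d_o = 1/(63.90) − 1/(300) = 0.01232, so d_i = 81.19 cm.
m = −d_i/d_o = -0.2706.
|h_i| = |m|·h_o = 0.2706 × 11 = 2.98 cm. The image is real, inverted and reduced, on the far side of the lens.

2.98 cm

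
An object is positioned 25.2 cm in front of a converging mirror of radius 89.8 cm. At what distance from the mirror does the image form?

f = R/2 = 89.8/2 = 44.90 cm.
Mirror equation: 1/s_i = 1/f − 1/s_o = 1/(44.90) − 1/(25.2) = 0.02227 − 0.03968 = -0.01741, so s_i = -57.4 cm.
The image is virtual, upright and enlarged, behind the mirror.

57.4 cm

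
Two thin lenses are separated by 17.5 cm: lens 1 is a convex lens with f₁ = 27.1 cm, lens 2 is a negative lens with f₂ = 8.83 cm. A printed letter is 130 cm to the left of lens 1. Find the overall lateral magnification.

m = +0.294

Lens 1: 1/d_i1 = 1/(27.1) − 1/(130) = 0.02921, so d_i1 = 34.24 cm; m₁ = −d_i1/d_o1 = -0.2634.
d_o2 = 17.5 − (34.24) = -16.74 cm (virtual object).
f₂ = −8.83 cm (diverging).
Lens 2: 1/d_i2 = 1/(-8.83) − 1/(-16.74) = -0.05351, so d_i2 = -18.69 cm; m₂ = −d_i2/d_o2 = -1.116.
m = m₁·m₂ = (-0.2634)(-1.116) = +0.294.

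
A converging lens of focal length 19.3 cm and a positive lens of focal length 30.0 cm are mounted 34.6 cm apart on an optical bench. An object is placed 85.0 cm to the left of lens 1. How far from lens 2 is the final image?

Lens 1: 1/d_i1 = 1/f₁ − 1/d_o1 = 1/(19.3) − 1/(85.0) = 0.04005, so d_i1 = 24.97 cm.
The intermediate image is 24.97 cm to the right of lens 1, which is 34.6 − (24.97) = 9.630 cm to the left of lens 2, so d_o2 = +9.630 cm.
Lens 2: 1/d_i2 = 1/f₂ − 1/d_o2 = 1/(30.0) − 1/(9.630) = -0.07051, so d_i2 = -14.2 cm.
The final image is virtual, 14.2 cm to the left of lens 2 (overall magnification ≈ -0.43).

14.2 cm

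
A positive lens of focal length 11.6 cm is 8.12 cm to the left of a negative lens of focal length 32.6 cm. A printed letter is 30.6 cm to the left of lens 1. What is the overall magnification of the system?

m = -0.903

Lens 1: 1/d_i1 = 1/(11.6) − 1/(30.6) = 0.05353, so d_i1 = 18.68 cm; m₁ = −d_i1/d_o1 = -0.6105.
d_o2 = 8.12 − (18.68) = -10.56 cm (virtual object).
f₂ = −32.6 cm (diverging).
Lens 2: 1/d_i2 = 1/(-32.6) − 1/(-10.56) = 0.06402, so d_i2 = 15.62 cm; m₂ = −d_i2/d_o2 = +1.479.
m = m₁·m₂ = (-0.6105)(+1.479) = -0.903.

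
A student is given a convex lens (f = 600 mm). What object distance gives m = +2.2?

m = −d_i/d_o ⇒ d_i = −m·d_o.
1/f = 1/d_o + 1/d_i = 1/d_o − 1/(m·d_o) = (1 − 1/m)/d_o, so d_o = f(1 − 1/m) = (600.0)(1 − 1/(+2.2)) = 327 mm.

327 mm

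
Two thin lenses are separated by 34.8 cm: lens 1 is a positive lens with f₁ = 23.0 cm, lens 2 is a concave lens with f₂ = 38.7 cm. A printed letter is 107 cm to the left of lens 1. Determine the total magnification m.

Lens 1: 1/d_i1 = 1/(23.0) − 1/(107) = 0.03413, so d_i1 = 29.30 cm; m₁ = −d_i1/d_o1 = -0.2738.
d_o2 = 34.8 − (29.30) = 5.500 cm.
f₂ = −38.7 cm (diverging).
Lens 2: 1/d_i2 = 1/(-38.7) − 1/(5.500) = -0.2077, so d_i2 = -4.816 cm; m₂ = −d_i2/d_o2 = +0.8756.
m = m₁·m₂ = (-0.2738)(+0.8756) = -0.240.

m = -0.240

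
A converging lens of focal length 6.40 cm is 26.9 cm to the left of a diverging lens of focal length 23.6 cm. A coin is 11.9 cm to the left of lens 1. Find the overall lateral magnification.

Lens 1: 1/d_i1 = 1/(6.40) − 1/(11.9) = 0.07222, so d_i1 = 13.85 cm; m₁ = −d_i1/d_o1 = -1.164.
d_o2 = 26.9 − (13.85) = 13.05 cm.
f₂ = −23.6 cm (diverging).
Lens 2: 1/d_i2 = 1/(-23.6) − 1/(13.05) = -0.1190, so d_i2 = -8.403 cm; m₂ = −d_i2/d_o2 = +0.6439.
m = m₁·m₂ = (-1.164)(+0.6439) = -0.749.

m = -0.749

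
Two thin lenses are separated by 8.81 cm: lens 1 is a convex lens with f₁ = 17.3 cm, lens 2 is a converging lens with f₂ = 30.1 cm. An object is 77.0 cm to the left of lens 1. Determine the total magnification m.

m = -0.200

Lens 1: 1/d_i1 = 1/(17.3) − 1/(77.0) = 0.04482, so d_i1 = 22.31 cm; m₁ = −d_i1/d_o1 = -0.2897.
d_o2 = 8.81 − (22.31) = -13.50 cm (virtual object).
Lens 2: 1/d_i2 = 1/(30.1) − 1/(-13.50) = 0.1073, so d_i2 = 9.320 cm; m₂ = −d_i2/d_o2 = +0.6904.
m = m₁·m₂ = (-0.2897)(+0.6904) = -0.200.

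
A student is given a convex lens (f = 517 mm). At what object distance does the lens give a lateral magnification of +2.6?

318 mm

m = −d_i/d_o ⇒ d_i = −m·d_o.
1/f = 1/d_o + 1/d_i = 1/d_o − 1/(m·d_o) = (1 − 1/m)/d_o, so d_o = f(1 − 1/m) = (517.0)(1 − 1/(+2.6)) = 318 mm.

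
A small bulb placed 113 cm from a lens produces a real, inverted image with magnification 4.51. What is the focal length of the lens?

f = 92.5 cm (converging)

m = −d_i/d_o ⇒ d_i = −m·d_o = −(-4.51)·(113) = 509.6 cm.
1/f = 1/d_o + 1/d_i = 1/(113) + 1/(509.6) = 0.01081, so f = 92.5 cm.
Since f is positive, the lens is converging.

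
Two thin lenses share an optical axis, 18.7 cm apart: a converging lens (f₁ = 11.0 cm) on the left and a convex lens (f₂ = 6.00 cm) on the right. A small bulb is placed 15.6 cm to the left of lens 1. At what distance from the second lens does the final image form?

4.54 cm

Lens 1: 1/d_i1 = 1/f₁ − 1/d_o1 = 1/(11.0) − 1/(15.6) = 0.02681, so d_i1 = 37.30 cm.
The intermediate image is 37.30 cm to the right of lens 1, which lies 18.60 cm to the right of lens 2 — a virtual object — so d_o2 = −18.60 cm.
Lens 2: 1/d_i2 = 1/f₂ − 1/d_o2 = 1/(6.00) − 1/(-18.60) = 0.2204, so d_i2 = 4.54 cm.
The final image is real, 4.54 cm to the right of lens 2 (overall magnification ≈ -0.58).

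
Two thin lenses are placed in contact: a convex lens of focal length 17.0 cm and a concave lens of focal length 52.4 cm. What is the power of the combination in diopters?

P₁ = 1/f₁ = 1/(0.170 m) = +5.882 D; P₂ = 1/f₂ = 1/(-0.524 m) = -1.908 D.
For thin lenses in contact, P = P₁ + P₂ = (+5.882) + (-1.908) = +3.97 D.

P = +3.97 D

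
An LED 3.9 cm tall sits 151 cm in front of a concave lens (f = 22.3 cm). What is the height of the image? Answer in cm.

0.502 cm

For a concave lens, f = -22.3 cm.
1/d_i = 1/f − 1/d_o = 1/(-22.30) − 1/(151) = -0.05147, so d_i = -19.43 cm.
m = −d_i/d_o = +0.1287.
|h_i| = |m|·h_o = 0.1287 × 3.9 = 0.502 cm. The image is virtual, upright and reduced, on the same side as the object.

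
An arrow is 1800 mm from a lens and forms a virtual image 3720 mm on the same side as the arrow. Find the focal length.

Virtual image ⇒ d_i = −3720 mm.
1/f = 1/d_o + 1/d_i = 1/(1800) + 1/(-3720) = 0.0002867, so f = 3490 mm.
Since f is positive, the lens is converging.

f = 3490 mm (converging)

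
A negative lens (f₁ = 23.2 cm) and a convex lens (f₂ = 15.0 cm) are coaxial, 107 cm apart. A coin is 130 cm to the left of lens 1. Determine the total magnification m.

m = -0.0203

f₁ = −23.2 cm (diverging).
Lens 1: 1/d_i1 = 1/(-23.2) − 1/(130) = -0.05080, so d_i1 = -19.69 cm; m₁ = −d_i1/d_o1 = +0.1515.
d_o2 = 107 − (-19.69) = 126.7 cm.
Lens 2: 1/d_i2 = 1/(15.0) − 1/(126.7) = 0.05877, so d_i2 = 17.01 cm; m₂ = −d_i2/d_o2 = -0.1343.
m = m₁·m₂ = (+0.1515)(-0.1343) = -0.0203.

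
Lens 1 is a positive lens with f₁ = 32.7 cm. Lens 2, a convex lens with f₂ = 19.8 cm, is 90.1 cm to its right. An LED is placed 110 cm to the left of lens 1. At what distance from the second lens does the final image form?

Lens 1: 1/d_i1 = 1/f₁ − 1/d_o1 = 1/(32.7) − 1/(110) = 0.02149, so d_i1 = 46.53 cm.
The intermediate image is 46.53 cm to the right of lens 1, which is 90.1 − (46.53) = 43.57 cm to the left of lens 2, so d_o2 = +43.57 cm.
Lens 2: 1/d_i2 = 1/f₂ − 1/d_o2 = 1/(19.8) − 1/(43.57) = 0.02755, so d_i2 = 36.3 cm.
The final image is real, 36.3 cm to the right of lens 2 (overall magnification ≈ 0.35).

36.3 cm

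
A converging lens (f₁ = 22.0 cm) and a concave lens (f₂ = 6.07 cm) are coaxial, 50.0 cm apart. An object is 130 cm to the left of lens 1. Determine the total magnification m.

m = -0.0418

Lens 1: 1/d_i1 = 1/(22.0) − 1/(130) = 0.03776, so d_i1 = 26.48 cm; m₁ = −d_i1/d_o1 = -0.2037.
d_o2 = 50.0 − (26.48) = 23.52 cm.
f₂ = −6.07 cm (diverging).
Lens 2: 1/d_i2 = 1/(-6.07) − 1/(23.52) = -0.2073, so d_i2 = -4.825 cm; m₂ = −d_i2/d_o2 = +0.2051.
m = m₁·m₂ = (-0.2037)(+0.2051) = -0.0418.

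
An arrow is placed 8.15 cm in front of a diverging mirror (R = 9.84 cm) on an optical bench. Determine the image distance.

3.07 cm

f = R/2 = 9.84/2 = 4.920 cm; for a diverging mirror, f = -4.920 cm.
Mirror equation: 1/s_i = 1/f − 1/s_o = 1/(-4.920) − 1/(8.15) = -0.2033 − 0.1227 = -0.3260, so s_i = -3.07 cm.
The image is virtual, upright and reduced, behind the mirror.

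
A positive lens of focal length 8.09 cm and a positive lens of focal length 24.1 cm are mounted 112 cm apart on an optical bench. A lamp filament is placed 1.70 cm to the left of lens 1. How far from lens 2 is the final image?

Lens 1: 1/d_i1 = 1/f₁ − 1/d_o1 = 1/(8.09) − 1/(1.70) = -0.4646, so d_i1 = -2.152 cm.
The intermediate image is 2.152 cm to the left of lens 1 (virtual), which is 112 − (-2.152) = 114.2 cm to the left of lens 2, so d_o2 = +114.2 cm.
Lens 2: 1/d_i2 = 1/f₂ − 1/d_o2 = 1/(24.1) − 1/(114.2) = 0.03274, so d_i2 = 30.5 cm.
The final image is real, 30.5 cm to the right of lens 2 (overall magnification ≈ -0.34).

30.5 cm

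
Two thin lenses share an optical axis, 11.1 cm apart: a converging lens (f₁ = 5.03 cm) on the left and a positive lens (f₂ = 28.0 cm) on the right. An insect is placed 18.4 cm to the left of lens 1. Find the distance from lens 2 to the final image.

4.91 cm

Lens 1: 1/d_i1 = 1/f₁ − 1/d_o1 = 1/(5.03) − 1/(18.4) = 0.1445, so d_i1 = 6.922 cm.
The intermediate image is 6.922 cm to the right of lens 1, which is 11.1 − (6.922) = 4.178 cm to the left of lens 2, so d_o2 = +4.178 cm.
Lens 2: 1/d_i2 = 1/f₂ − 1/d_o2 = 1/(28.0) − 1/(4.178) = -0.2036, so d_i2 = -4.91 cm.
The final image is virtual, 4.91 cm to the left of lens 2 (overall magnification ≈ -0.44).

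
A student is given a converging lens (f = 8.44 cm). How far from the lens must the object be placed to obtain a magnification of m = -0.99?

m = −d_i/d_o ⇒ d_i = −m·d_o.
1/f = 1/d_o + 1/d_i = 1/d_o − 1/(m·d_o) = (1 − 1/m)/d_o, so d_o = f(1 − 1/m) = (8.440)(1 − 1/(-0.99)) = 17.0 cm.

17.0 cm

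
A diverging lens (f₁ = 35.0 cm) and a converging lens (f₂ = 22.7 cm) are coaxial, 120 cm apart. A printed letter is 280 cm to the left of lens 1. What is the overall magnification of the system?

m = -0.0196

f₁ = −35.0 cm (diverging).
Lens 1: 1/d_i1 = 1/(-35.0) − 1/(280) = -0.03214, so d_i1 = -31.11 cm; m₁ = −d_i1/d_o1 = +0.1111.
d_o2 = 120 − (-31.11) = 151.1 cm.
Lens 2: 1/d_i2 = 1/(22.7) − 1/(151.1) = 0.03743, so d_i2 = 26.71 cm; m₂ = −d_i2/d_o2 = -0.1768.
m = m₁·m₂ = (+0.1111)(-0.1768) = -0.0196.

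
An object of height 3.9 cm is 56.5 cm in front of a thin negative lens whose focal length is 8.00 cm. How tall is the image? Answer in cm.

For a negative lens, f = -8.00 cm.
1/d_i = 1/f − 1/d_o = 1/(-8.000) − 1/(56.5) = -0.1427, so d_i = -7.008 cm.
m = −d_i/d_o = +0.1240.
|h_i| = |m|·h_o = 0.1240 × 3.9 = 0.484 cm. The image is virtual, upright and reduced, on the same side as the object.

0.484 cm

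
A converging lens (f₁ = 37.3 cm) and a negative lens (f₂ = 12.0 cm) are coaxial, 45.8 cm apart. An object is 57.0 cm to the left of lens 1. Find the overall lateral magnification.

m = +0.453

Lens 1: 1/d_i1 = 1/(37.3) − 1/(57.0) = 0.009266, so d_i1 = 107.9 cm; m₁ = −d_i1/d_o1 = -1.893.
d_o2 = 45.8 − (107.9) = -62.10 cm (virtual object).
f₂ = −12.0 cm (diverging).
Lens 2: 1/d_i2 = 1/(-12.0) − 1/(-62.10) = -0.06723, so d_i2 = -14.87 cm; m₂ = −d_i2/d_o2 = -0.2395.
m = m₁·m₂ = (-1.893)(-0.2395) = +0.453.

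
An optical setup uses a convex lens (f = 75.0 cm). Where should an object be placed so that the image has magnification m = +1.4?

21.4 cm

m = −d_i/d_o ⇒ d_i = −m·d_o.
1/f = 1/d_o + 1/d_i = 1/d_o − 1/(m·d_o) = (1 − 1/m)/d_o, so d_o = f(1 − 1/m) = (75.00)(1 − 1/(+1.4)) = 21.4 cm.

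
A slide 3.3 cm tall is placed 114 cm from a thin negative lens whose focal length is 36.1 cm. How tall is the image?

For a negative lens, f = -36.1 cm.
1/d_i = 1/f − 1/d_o = 1/(-36.10) − 1/(114) = -0.03647, so d_i = -27.42 cm.
m = −d_i/d_o = +0.2405.
|h_i| = |m|·h_o = 0.2405 × 3.3 = 0.794 cm. The image is virtual, upright and reduced, on the same side as the object.

0.794 cm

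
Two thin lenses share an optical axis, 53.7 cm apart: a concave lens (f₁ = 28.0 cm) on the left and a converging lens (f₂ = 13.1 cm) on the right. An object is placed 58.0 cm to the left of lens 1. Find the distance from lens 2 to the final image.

16.0 cm

Lens 1 is diverging, so f₁ = −28.0 cm.
Lens 1: 1/d_i1 = 1/f₁ − 1/d_o1 = 1/(-28.0) − 1/(58.0) = -0.05296, so d_i1 = -18.88 cm.
The intermediate image is 18.88 cm to the left of lens 1 (virtual), which is 53.7 − (-18.88) = 72.58 cm to the left of lens 2, so d_o2 = +72.58 cm.
Lens 2: 1/d_i2 = 1/f₂ − 1/d_o2 = 1/(13.1) − 1/(72.58) = 0.06256, so d_i2 = 16.0 cm.
The final image is real, 16.0 cm to the right of lens 2 (overall magnification ≈ -0.072).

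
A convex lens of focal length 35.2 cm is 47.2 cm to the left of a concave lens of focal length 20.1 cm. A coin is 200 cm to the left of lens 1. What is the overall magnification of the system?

Lens 1: 1/d_i1 = 1/(35.2) − 1/(200) = 0.02341, so d_i1 = 42.72 cm; m₁ = −d_i1/d_o1 = -0.2136.
d_o2 = 47.2 − (42.72) = 4.480 cm.
f₂ = −20.1 cm (diverging).
Lens 2: 1/d_i2 = 1/(-20.1) − 1/(4.480) = -0.2730, so d_i2 = -3.663 cm; m₂ = −d_i2/d_o2 = +0.8177.
m = m₁·m₂ = (-0.2136)(+0.8177) = -0.175.

m = -0.175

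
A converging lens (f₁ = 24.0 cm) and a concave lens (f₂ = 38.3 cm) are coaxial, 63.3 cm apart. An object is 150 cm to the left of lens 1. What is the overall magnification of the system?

m = -0.0999

Lens 1: 1/d_i1 = 1/(24.0) − 1/(150) = 0.03500, so d_i1 = 28.57 cm; m₁ = −d_i1/d_o1 = -0.1905.
d_o2 = 63.3 − (28.57) = 34.73 cm.
f₂ = −38.3 cm (diverging).
Lens 2: 1/d_i2 = 1/(-38.3) − 1/(34.73) = -0.05490, so d_i2 = -18.21 cm; m₂ = −d_i2/d_o2 = +0.5244.
m = m₁·m₂ = (-0.1905)(+0.5244) = -0.0999.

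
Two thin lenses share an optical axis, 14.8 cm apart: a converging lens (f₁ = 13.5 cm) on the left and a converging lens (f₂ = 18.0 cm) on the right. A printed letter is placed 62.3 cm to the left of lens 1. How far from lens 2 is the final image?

2.14 cm

Lens 1: 1/d_i1 = 1/f₁ − 1/d_o1 = 1/(13.5) − 1/(62.3) = 0.05802, so d_i1 = 17.23 cm.
The intermediate image is 17.23 cm to the right of lens 1, which lies 2.430 cm to the right of lens 2 — a virtual object — so d_o2 = −2.430 cm.
Lens 2: 1/d_i2 = 1/f₂ − 1/d_o2 = 1/(18.0) − 1/(-2.430) = 0.4671, so d_i2 = 2.14 cm.
The final image is real, 2.14 cm to the right of lens 2 (overall magnification ≈ -0.24).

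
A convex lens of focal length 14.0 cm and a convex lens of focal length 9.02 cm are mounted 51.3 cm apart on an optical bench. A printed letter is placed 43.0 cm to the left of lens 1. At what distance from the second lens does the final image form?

12.8 cm

Lens 1: 1/d_i1 = 1/f₁ − 1/d_o1 = 1/(14.0) − 1/(43.0) = 0.04817, so d_i1 = 20.76 cm.
The intermediate image is 20.76 cm to the right of lens 1, which is 51.3 − (20.76) = 30.54 cm to the left of lens 2, so d_o2 = +30.54 cm.
Lens 2: 1/d_i2 = 1/f₂ − 1/d_o2 = 1/(9.02) − 1/(30.54) = 0.07812, so d_i2 = 12.8 cm.
The final image is real, 12.8 cm to the right of lens 2 (overall magnification ≈ 0.20).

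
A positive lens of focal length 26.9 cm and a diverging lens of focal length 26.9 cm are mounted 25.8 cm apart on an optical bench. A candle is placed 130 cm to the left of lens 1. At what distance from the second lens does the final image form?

Lens 1: 1/d_i1 = 1/f₁ − 1/d_o1 = 1/(26.9) − 1/(130) = 0.02948, so d_i1 = 33.92 cm.
The intermediate image is 33.92 cm to the right of lens 1, which lies 8.120 cm to the right of lens 2 — a virtual object — so d_o2 = −8.120 cm.
Lens 2 is diverging, so f₂ = −26.9 cm.
Lens 2: 1/d_i2 = 1/f₂ − 1/d_o2 = 1/(-26.9) − 1/(-8.120) = 0.08598, so d_i2 = 11.6 cm.
The final image is real, 11.6 cm to the right of lens 2 (overall magnification ≈ -0.37).

11.6 cm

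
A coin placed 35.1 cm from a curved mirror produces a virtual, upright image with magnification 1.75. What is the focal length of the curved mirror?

m = −d_i/d_o ⇒ d_i = −m·d_o = −(+1.75)·(35.1) = -61.43 cm.
1/f = 1/d_o + 1/d_i = 1/(35.1) + 1/(-61.43) = 0.01221, so f = 81.9 cm.
Since f is positive, the curved mirror is concave.

f = 81.9 cm (concave)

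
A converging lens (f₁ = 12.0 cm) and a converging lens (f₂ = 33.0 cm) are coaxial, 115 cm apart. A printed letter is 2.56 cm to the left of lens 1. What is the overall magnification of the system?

m = -0.492

Lens 1: 1/d_i1 = 1/(12.0) − 1/(2.56) = -0.3073, so d_i1 = -3.254 cm; m₁ = −d_i1/d_o1 = +1.271.
d_o2 = 115 − (-3.254) = 118.3 cm.
Lens 2: 1/d_i2 = 1/(33.0) − 1/(118.3) = 0.02185, so d_i2 = 45.77 cm; m₂ = −d_i2/d_o2 = -0.3869.
m = m₁·m₂ = (+1.271)(-0.3869) = -0.492.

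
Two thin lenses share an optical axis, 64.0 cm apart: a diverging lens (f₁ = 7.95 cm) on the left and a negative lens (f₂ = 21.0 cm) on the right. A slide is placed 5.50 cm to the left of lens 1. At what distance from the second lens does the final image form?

16.0 cm

Lens 1 is diverging, so f₁ = −7.95 cm.
Lens 1: 1/d_i1 = 1/f₁ − 1/d_o1 = 1/(-7.95) − 1/(5.50) = -0.3076, so d_i1 = -3.251 cm.
The intermediate image is 3.251 cm to the left of lens 1 (virtual), which is 64.0 − (-3.251) = 67.25 cm to the left of lens 2, so d_o2 = +67.25 cm.
Lens 2 is diverging, so f₂ = −21.0 cm.
Lens 2: 1/d_i2 = 1/f₂ − 1/d_o2 = 1/(-21.0) − 1/(67.25) = -0.06249, so d_i2 = -16.0 cm.
The final image is virtual, 16.0 cm to the left of lens 2 (overall magnification ≈ 0.14).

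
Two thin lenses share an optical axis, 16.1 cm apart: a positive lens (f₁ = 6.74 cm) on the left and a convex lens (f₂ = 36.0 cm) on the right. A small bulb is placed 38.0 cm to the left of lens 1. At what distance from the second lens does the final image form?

Lens 1: 1/d_i1 = 1/f₁ − 1/d_o1 = 1/(6.74) − 1/(38.0) = 0.1221, so d_i1 = 8.193 cm.
The intermediate image is 8.193 cm to the right of lens 1, which is 16.1 − (8.193) = 7.907 cm to the left of lens 2, so d_o2 = +7.907 cm.
Lens 2: 1/d_i2 = 1/f₂ − 1/d_o2 = 1/(36.0) − 1/(7.907) = -0.09869, so d_i2 = -10.1 cm.
The final image is virtual, 10.1 cm to the left of lens 2 (overall magnification ≈ -0.28).

10.1 cm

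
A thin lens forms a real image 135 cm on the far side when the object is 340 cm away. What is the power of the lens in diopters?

P = +1.03 D

d_i = +135 cm.
1/f = 1/d_o + 1/d_i = 1/(340) + 1/(135) = 0.01035 cm⁻¹.
f = 96.63 cm = 0.9663 m, so P = 1/f = +1.03 D.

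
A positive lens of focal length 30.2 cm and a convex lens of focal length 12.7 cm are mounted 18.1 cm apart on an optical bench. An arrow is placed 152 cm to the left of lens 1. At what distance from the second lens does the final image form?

Lens 1: 1/d_i1 = 1/f₁ − 1/d_o1 = 1/(30.2) − 1/(152) = 0.02653, so d_i1 = 37.69 cm.
The intermediate image is 37.69 cm to the right of lens 1, which lies 19.59 cm to the right of lens 2 — a virtual object — so d_o2 = −19.59 cm.
Lens 2: 1/d_i2 = 1/f₂ − 1/d_o2 = 1/(12.7) − 1/(-19.59) = 0.1298, so d_i2 = 7.70 cm.
The final image is real, 7.70 cm to the right of lens 2 (overall magnification ≈ -0.098).

7.70 cm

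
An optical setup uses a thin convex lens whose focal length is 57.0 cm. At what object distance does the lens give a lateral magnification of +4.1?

m = −d_i/d_o ⇒ d_i = −m·d_o.
1/f = 1/d_o + 1/d_i = 1/d_o − 1/(m·d_o) = (1 − 1/m)/d_o, so d_o = f(1 − 1/m) = (57.00)(1 − 1/(+4.1)) = 43.1 cm.

43.1 cm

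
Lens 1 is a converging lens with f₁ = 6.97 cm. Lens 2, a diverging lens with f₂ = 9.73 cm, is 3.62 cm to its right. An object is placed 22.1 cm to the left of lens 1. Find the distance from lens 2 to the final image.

Lens 1: 1/d_i1 = 1/f₁ − 1/d_o1 = 1/(6.97) − 1/(22.1) = 0.09822, so d_i1 = 10.18 cm.
The intermediate image is 10.18 cm to the right of lens 1, which lies 6.560 cm to the right of lens 2 — a virtual object — so d_o2 = −6.560 cm.
Lens 2 is diverging, so f₂ = −9.73 cm.
Lens 2: 1/d_i2 = 1/f₂ − 1/d_o2 = 1/(-9.73) − 1/(-6.560) = 0.04966, so d_i2 = 20.1 cm.
The final image is real, 20.1 cm to the right of lens 2 (overall magnification ≈ -1.4).

20.1 cm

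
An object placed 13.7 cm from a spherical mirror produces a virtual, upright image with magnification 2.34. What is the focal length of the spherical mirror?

f = 23.9 cm (concave)

m = −d_i/d_o ⇒ d_i = −m·d_o = −(+2.34)·(13.7) = -32.06 cm.
1/f = 1/d_o + 1/d_i = 1/(13.7) + 1/(-32.06) = 0.04180, so f = 23.9 cm.
Since f is positive, the spherical mirror is concave.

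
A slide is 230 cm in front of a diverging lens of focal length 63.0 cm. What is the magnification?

m = +0.215

For a diverging lens, f = -63.0 cm.
1/d_i = 1/f − 1/d_o = 1/(-63.00) − 1/(230) = -0.02022, so d_i = -49.45 cm.
m = −d_i/d_o = −(-49.45)/(230) = +0.215.
The image is virtual, upright and reduced, on the same side as the object.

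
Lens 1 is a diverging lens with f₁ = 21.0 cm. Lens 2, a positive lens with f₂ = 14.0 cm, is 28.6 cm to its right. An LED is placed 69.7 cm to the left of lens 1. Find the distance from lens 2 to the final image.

Lens 1 is diverging, so f₁ = −21.0 cm.
Lens 1: 1/d_i1 = 1/f₁ − 1/d_o1 = 1/(-21.0) − 1/(69.7) = -0.06197, so d_i1 = -16.14 cm.
The intermediate image is 16.14 cm to the left of lens 1 (virtual), which is 28.6 − (-16.14) = 44.74 cm to the left of lens 2, so d_o2 = +44.74 cm.
Lens 2: 1/d_i2 = 1/f₂ − 1/d_o2 = 1/(14.0) − 1/(44.74) = 0.04908, so d_i2 = 20.4 cm.
The final image is real, 20.4 cm to the right of lens 2 (overall magnification ≈ -0.11).

20.4 cm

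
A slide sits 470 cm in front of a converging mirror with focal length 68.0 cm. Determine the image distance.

Mirror equation: 1/v = 1/f − 1/u = 1/(68.00) − 1/(470) = 0.01471 − 0.002128 = 0.01258, so v = 79.5 cm.
The image is real, inverted and reduced, in front of the mirror.

79.5 cm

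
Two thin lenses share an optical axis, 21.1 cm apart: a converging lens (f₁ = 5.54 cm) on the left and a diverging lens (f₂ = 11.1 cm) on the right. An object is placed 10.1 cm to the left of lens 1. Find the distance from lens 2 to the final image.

Lens 1: 1/d_i1 = 1/f₁ − 1/d_o1 = 1/(5.54) − 1/(10.1) = 0.08150, so d_i1 = 12.27 cm.
The intermediate image is 12.27 cm to the right of lens 1, which is 21.1 − (12.27) = 8.830 cm to the left of lens 2, so d_o2 = +8.830 cm.
Lens 2 is diverging, so f₂ = −11.1 cm.
Lens 2: 1/d_i2 = 1/f₂ − 1/d_o2 = 1/(-11.1) − 1/(8.830) = -0.2033, so d_i2 = -4.92 cm.
The final image is virtual, 4.92 cm to the left of lens 2 (overall magnification ≈ -0.68).

4.92 cm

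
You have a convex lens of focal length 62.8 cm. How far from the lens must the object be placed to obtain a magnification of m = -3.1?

83.1 cm

m = −d_i/d_o ⇒ d_i = −m·d_o.
1/f = 1/d_o + 1/d_i = 1/d_o − 1/(m·d_o) = (1 − 1/m)/d_o, so d_o = f(1 − 1/m) = (62.80)(1 − 1/(-3.1)) = 83.1 cm.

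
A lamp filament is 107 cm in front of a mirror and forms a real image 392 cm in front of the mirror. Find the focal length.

f = 84.1 cm (concave)

Real image ⇒ d_i = +392 cm.
1/f = 1/d_o + 1/d_i = 1/(107) + 1/(392) = 0.01190, so f = 84.1 cm.
Since f is positive, the mirror is concave.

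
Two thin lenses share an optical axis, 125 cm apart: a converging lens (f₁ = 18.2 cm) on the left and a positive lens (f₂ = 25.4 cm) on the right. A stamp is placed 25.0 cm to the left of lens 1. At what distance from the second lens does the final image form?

45.1 cm

Lens 1: 1/d_i1 = 1/f₁ − 1/d_o1 = 1/(18.2) − 1/(25.0) = 0.01495, so d_i1 = 66.91 cm.
The intermediate image is 66.91 cm to the right of lens 1, which is 125 − (66.91) = 58.09 cm to the left of lens 2, so d_o2 = +58.09 cm.
Lens 2: 1/d_i2 = 1/f₂ − 1/d_o2 = 1/(25.4) − 1/(58.09) = 0.02216, so d_i2 = 45.1 cm.
The final image is real, 45.1 cm to the right of lens 2 (overall magnification ≈ 2.1).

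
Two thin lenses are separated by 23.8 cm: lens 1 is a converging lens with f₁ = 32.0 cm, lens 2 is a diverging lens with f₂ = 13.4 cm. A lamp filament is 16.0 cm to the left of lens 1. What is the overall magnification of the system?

m = +0.387

Lens 1: 1/d_i1 = 1/(32.0) − 1/(16.0) = -0.03125, so d_i1 = -32.00 cm; m₁ = −d_i1/d_o1 = +2.000.
d_o2 = 23.8 − (-32.00) = 55.80 cm.
f₂ = −13.4 cm (diverging).
Lens 2: 1/d_i2 = 1/(-13.4) − 1/(55.80) = -0.09255, so d_i2 = -10.81 cm; m₂ = −d_i2/d_o2 = +0.1936.
m = m₁·m₂ = (+2.000)(+0.1936) = +0.387.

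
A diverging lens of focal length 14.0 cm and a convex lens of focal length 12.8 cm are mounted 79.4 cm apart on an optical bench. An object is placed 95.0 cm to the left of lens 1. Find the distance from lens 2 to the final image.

Lens 1 is diverging, so f₁ = −14.0 cm.
Lens 1: 1/d_i1 = 1/f₁ − 1/d_o1 = 1/(-14.0) − 1/(95.0) = -0.08195, so d_i1 = -12.20 cm.
The intermediate image is 12.20 cm to the left of lens 1 (virtual), which is 79.4 − (-12.20) = 91.60 cm to the left of lens 2, so d_o2 = +91.60 cm.
Lens 2: 1/d_i2 = 1/f₂ − 1/d_o2 = 1/(12.8) − 1/(91.60) = 0.06721, so d_i2 = 14.9 cm.
The final image is real, 14.9 cm to the right of lens 2 (overall magnification ≈ -0.021).

14.9 cm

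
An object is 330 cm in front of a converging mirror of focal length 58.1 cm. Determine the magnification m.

1/d_i = 1/f − 1/d_o = 1/(58.10) − 1/(330) = 0.01418, so d_i = 70.51 cm.
m = −d_i/d_o = −(70.51)/(330) = -0.214.
The image is real, inverted and reduced, in front of the mirror.

m = -0.214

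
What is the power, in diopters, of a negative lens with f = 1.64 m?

P = -0.610 D

For a negative lens, f = −1.64 m.
P = 1/f = 1/(-1.64 m) = -0.610 D.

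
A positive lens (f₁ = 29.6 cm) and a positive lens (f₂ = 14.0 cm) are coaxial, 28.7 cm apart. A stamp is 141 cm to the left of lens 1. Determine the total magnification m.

m = -0.163

Lens 1: 1/d_i1 = 1/(29.6) − 1/(141) = 0.02669, so d_i1 = 37.46 cm; m₁ = −d_i1/d_o1 = -0.2657.
d_o2 = 28.7 − (37.46) = -8.760 cm (virtual object).
Lens 2: 1/d_i2 = 1/(14.0) − 1/(-8.760) = 0.1856, so d_i2 = 5.388 cm; m₂ = −d_i2/d_o2 = +0.6151.
m = m₁·m₂ = (-0.2657)(+0.6151) = -0.163.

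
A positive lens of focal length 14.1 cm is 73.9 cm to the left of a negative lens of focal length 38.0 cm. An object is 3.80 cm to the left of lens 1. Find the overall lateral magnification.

Lens 1: 1/d_i1 = 1/(14.1) − 1/(3.80) = -0.1922, so d_i1 = -5.202 cm; m₁ = −d_i1/d_o1 = +1.369.
d_o2 = 73.9 − (-5.202) = 79.10 cm.
f₂ = −38.0 cm (diverging).
Lens 2: 1/d_i2 = 1/(-38.0) − 1/(79.10) = -0.03896, so d_i2 = -25.67 cm; m₂ = −d_i2/d_o2 = +0.3245.
m = m₁·m₂ = (+1.369)(+0.3245) = +0.444.

m = +0.444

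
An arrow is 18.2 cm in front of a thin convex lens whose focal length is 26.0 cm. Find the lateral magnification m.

m = +3.33

1/d_i = 1/f − 1/d_o = 1/(26.00) − 1/(18.2) = -0.01648, so d_i = -60.67 cm.
m = −d_i/d_o = −(-60.67)/(18.2) = +3.33.
The image is virtual, upright and enlarged, on the same side as the object.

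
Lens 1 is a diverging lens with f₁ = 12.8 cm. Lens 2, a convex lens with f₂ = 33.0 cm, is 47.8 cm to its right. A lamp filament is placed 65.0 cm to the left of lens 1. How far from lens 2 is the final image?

75.7 cm

Lens 1 is diverging, so f₁ = −12.8 cm.
Lens 1: 1/d_i1 = 1/f₁ − 1/d_o1 = 1/(-12.8) − 1/(65.0) = -0.09351, so d_i1 = -10.69 cm.
The intermediate image is 10.69 cm to the left of lens 1 (virtual), which is 47.8 − (-10.69) = 58.49 cm to the left of lens 2, so d_o2 = +58.49 cm.
Lens 2: 1/d_i2 = 1/f₂ − 1/d_o2 = 1/(33.0) − 1/(58.49) = 0.01321, so d_i2 = 75.7 cm.
The final image is real, 75.7 cm to the right of lens 2 (overall magnification ≈ -0.21).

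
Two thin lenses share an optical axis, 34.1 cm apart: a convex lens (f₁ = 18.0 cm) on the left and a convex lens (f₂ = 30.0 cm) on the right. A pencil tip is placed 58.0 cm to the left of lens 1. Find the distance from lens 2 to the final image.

10.9 cm

Lens 1: 1/d_i1 = 1/f₁ − 1/d_o1 = 1/(18.0) − 1/(58.0) = 0.03831, so d_i1 = 26.10 cm.
The intermediate image is 26.10 cm to the right of lens 1, which is 34.1 − (26.10) = 8.000 cm to the left of lens 2, so d_o2 = +8.000 cm.
Lens 2: 1/d_i2 = 1/f₂ − 1/d_o2 = 1/(30.0) − 1/(8.000) = -0.09167, so d_i2 = -10.9 cm.
The final image is virtual, 10.9 cm to the left of lens 2 (overall magnification ≈ -0.61).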